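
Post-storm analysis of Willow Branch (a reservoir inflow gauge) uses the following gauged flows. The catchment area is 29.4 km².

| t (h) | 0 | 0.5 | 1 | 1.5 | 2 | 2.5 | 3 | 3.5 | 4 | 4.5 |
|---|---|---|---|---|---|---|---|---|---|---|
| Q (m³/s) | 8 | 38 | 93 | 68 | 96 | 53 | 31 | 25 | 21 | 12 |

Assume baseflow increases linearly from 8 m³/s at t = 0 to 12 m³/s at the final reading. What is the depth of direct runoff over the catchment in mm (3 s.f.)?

d ≈ 21.1 mm

Direct runoff: 0.00, 29.56, 84.11, 58.67, 86.22, 42.78, 20.33, 13.89, 9.44, 0.00 m³/s; ΣQ_DR = 345.0 m³/s.
V = ΣQ_DR · Δt = 345.0 × 1800 s = 6.210 × 10^5 m³.
Over A = 29.4 km², depth = V / A = 21.1 mm.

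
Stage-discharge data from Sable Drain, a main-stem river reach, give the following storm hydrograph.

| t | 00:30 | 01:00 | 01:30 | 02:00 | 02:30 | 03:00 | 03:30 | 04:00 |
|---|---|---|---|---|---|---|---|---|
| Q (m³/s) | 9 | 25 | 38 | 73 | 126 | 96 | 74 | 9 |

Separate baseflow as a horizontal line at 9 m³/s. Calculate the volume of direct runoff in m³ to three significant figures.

Direct-runoff ordinates (Q − Q_b): 0.0, 16.0, 29.0, 64.0, 117.0, 87.0, 65.0, 0.0 m³/s.
ΣQ_DR = 378.0 m³/s.
With Δt = 0.5 h = 1800 s, V = ΣQ_DR · Δt = 378.0 × 1800 = 6.80 × 10^5 m³.

V ≈ 6.80 × 10^5 m³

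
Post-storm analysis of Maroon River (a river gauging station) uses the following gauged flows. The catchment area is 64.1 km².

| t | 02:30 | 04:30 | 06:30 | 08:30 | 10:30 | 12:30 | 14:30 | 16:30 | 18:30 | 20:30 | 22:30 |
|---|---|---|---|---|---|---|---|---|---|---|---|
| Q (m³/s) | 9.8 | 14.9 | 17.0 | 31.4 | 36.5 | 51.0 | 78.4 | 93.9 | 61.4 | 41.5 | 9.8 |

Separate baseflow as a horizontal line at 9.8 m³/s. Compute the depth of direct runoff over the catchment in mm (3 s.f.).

d ≈ 37.9 mm

Direct runoff: 0.0, 5.1, 7.2, 21.6, 26.7, 41.2, 68.6, 84.1, 51.6, 31.7, 0.0 m³/s; ΣQ_DR = 337.8 m³/s.
V = ΣQ_DR · Δt = 337.8 × 7200 s = 2.432 × 10^6 m³.
Over A = 64.1 km², depth = V / A = 37.9 mm.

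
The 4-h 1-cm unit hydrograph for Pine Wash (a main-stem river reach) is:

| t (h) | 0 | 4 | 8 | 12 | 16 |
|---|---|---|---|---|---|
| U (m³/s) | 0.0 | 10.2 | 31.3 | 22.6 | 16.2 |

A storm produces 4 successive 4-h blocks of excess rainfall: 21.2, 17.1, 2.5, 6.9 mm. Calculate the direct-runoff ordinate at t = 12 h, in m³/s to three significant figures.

By discrete convolution, Q_j = Σ (P_i / 10 mm) · U_{j−i}.
At t = 12 h (j=3): Q = (21.2/10)·22.6 + (17.1/10)·31.3 + (2.5/10)·10.2 + (6.9/10)·0.0 = 104 m³/s.

Q ≈ 104 m³/s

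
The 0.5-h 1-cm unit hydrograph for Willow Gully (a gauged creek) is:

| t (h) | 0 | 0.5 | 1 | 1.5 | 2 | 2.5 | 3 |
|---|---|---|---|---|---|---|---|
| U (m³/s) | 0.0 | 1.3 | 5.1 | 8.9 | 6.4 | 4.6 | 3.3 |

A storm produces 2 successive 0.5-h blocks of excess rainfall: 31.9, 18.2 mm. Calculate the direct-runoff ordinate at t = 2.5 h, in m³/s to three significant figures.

By discrete convolution, Q_j = Σ (P_i / 10 mm) · U_{j−i}.
At t = 2.5 h (j=5): Q = (31.9/10)·4.6 + (18.2/10)·6.4 = 26.3 m³/s.

Q ≈ 26.3 m³/s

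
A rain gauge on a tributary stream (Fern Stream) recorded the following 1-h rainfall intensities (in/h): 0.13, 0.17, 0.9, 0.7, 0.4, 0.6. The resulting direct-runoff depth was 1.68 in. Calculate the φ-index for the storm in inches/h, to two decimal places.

φ ≈ 0.23 in/h

Only the 4 blocks with intensity above φ contribute runoff: 0.9, 0.7, 0.4, 0.6 in/h.
Σ(I−φ)·Δt = d  ⇒  (0.9+0.7+0.4+0.6 − 4φ)·1 = 1.68
φ = (2.600 − 1.68/1) / 4 = 0.23 in/h.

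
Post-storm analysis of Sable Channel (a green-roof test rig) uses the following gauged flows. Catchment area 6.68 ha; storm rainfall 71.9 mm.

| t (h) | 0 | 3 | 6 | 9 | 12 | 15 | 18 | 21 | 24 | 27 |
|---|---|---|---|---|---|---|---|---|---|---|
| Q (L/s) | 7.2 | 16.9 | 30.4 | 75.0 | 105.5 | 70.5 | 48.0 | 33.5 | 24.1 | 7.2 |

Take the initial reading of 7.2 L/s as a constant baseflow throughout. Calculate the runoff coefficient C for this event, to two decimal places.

ΣQ_DR = 346.3 L/s; V = ΣQ_DR·Δt = 3.740 × 10^6 L.
Runoff depth d = V / A = 55.99 mm.
C = d / P = 55.99 / 71.9 = 0.78.

C ≈ 0.78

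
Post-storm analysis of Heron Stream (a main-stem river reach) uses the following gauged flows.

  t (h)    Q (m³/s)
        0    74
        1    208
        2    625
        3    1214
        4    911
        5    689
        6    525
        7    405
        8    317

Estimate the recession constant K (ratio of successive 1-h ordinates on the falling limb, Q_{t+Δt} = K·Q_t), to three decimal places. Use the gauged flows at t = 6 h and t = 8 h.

Using the recession-limb readings at t = 6 h and t = 8 h: Q falls from 525 to 317 m³/s over 2 intervals.
K = (Q₂/Q₁)^(1/2) = (317/525)^(1/2) = 0.777.

K ≈ 0.777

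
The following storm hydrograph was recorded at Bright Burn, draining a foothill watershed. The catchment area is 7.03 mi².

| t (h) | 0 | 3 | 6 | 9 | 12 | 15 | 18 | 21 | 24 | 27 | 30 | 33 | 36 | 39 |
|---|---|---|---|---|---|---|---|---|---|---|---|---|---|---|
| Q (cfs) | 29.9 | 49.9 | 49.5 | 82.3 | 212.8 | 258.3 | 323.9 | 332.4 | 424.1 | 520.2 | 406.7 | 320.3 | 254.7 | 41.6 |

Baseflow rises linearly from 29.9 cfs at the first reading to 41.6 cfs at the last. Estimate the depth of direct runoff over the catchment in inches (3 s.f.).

Direct runoff: 0.00, 19.10, 17.80, 49.70, 179.30, 223.90, 288.60, 296.20, 387.00, 482.20, 367.80, 280.50, 214.00, 0.00 cfs; ΣQ_DR = 2806 cfs.
V = ΣQ_DR · Δt = 2806 × 10800 s = 3.031 × 10^7 ft³.
Over A = 7.03 mi², depth = V / A = 1.86 in.

d ≈ 1.86 in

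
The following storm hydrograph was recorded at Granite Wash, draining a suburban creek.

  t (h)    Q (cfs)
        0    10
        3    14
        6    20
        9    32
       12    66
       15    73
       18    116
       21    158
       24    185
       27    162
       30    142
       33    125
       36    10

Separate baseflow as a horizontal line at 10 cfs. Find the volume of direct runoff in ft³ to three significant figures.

V ≈ 1.06 × 10^7 ft³

Direct-runoff ordinates (Q − Q_b): 0.0, 4.0, 10.0, 22.0, 56.0, 63.0, 106.0, 148.0, 175.0, 152.0, 132.0, 115.0, 0.0 cfs.
ΣQ_DR = 983.0 cfs.
With Δt = 3 h = 10800 s, V = ΣQ_DR · Δt = 983.0 × 10800 = 1.06 × 10^7 ft³.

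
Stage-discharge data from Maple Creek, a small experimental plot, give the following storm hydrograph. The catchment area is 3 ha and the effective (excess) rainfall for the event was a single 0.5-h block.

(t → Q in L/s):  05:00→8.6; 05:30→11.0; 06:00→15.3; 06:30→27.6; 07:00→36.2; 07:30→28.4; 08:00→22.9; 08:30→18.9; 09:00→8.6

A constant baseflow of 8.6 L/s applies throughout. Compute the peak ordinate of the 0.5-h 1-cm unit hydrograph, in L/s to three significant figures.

U_p ≈ 46.0 L/s

Direct runoff: 0.0, 2.4, 6.7, 19.0, 27.6, 19.8, 14.3, 10.3, 0.0 L/s; ΣQ_DR = 100.1 L/s, peak = 27.6 L/s.
Runoff depth d = ΣQ_DR·Δt / A = 100.1 × 1800 / (3 ha) = 6.006 mm.
The 1-cm UH is the DRH scaled by (10 mm)/d, so U_p = 27.6 × 10/6.006 = 46.0 L/s.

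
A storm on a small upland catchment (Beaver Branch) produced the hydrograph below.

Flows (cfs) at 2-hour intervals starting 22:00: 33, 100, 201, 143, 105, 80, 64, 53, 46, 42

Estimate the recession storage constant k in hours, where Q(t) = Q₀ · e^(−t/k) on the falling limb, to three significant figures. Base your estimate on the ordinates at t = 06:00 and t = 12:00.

On the falling limb, Q drops from 105 to 53 cfs between t = 06:00 and t = 12:00 (Δt = 6 h).
k = −Δt / ln(Q₂/Q₁) = −6 / ln(53/105) = 8.78 h.

k ≈ 8.78 h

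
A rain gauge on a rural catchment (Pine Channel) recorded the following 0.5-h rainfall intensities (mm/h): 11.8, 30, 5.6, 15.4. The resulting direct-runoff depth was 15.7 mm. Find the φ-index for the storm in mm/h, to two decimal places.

Only the 3 blocks with intensity above φ contribute runoff: 11.8, 30, 15.4 mm/h.
Σ(I−φ)·Δt = d  ⇒  (11.8+30+15.4 − 3φ)·0.5 = 15.7
φ = (57.20 − 15.7/0.5) / 3 = 8.60 mm/h.

φ ≈ 8.60 mm/h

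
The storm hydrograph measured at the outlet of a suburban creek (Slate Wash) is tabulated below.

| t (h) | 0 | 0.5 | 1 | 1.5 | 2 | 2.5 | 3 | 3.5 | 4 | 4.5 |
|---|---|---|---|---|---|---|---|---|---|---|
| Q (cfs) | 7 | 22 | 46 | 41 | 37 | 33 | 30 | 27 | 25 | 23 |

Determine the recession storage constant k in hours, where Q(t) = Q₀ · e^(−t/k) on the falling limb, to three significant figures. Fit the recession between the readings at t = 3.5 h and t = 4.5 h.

k ≈ 6.24 h

On the falling limb, Q drops from 27 to 23 cfs between t = 3.5 h and t = 4.5 h (Δt = 1 h).
k = −Δt / ln(Q₂/Q₁) = −1 / ln(23/27) = 6.24 h.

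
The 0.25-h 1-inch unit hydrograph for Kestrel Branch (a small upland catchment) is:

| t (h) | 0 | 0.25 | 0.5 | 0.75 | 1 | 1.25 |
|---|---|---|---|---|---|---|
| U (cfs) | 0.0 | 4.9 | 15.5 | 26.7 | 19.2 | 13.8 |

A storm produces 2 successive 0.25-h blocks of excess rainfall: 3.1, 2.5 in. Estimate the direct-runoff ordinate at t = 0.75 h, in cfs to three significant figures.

Q ≈ 122 cfs

By discrete convolution, Q_j = Σ (P_i / 1 in) · U_{j−i}.
At t = 0.75 h (j=3): Q = (3.1/1)·26.7 + (2.5/1)·15.5 = 122 cfs.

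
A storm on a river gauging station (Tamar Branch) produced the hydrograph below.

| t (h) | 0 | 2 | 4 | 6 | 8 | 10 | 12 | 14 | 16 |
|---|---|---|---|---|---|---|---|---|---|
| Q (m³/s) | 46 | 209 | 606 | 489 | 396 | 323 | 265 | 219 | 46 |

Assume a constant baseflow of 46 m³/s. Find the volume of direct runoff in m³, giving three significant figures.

Direct-runoff ordinates (Q − Q_b): 0.0, 163.0, 560.0, 443.0, 350.0, 277.0, 219.0, 173.0, 0.0 m³/s.
ΣQ_DR = 2185 m³/s.
With Δt = 2 h = 7200 s, V = ΣQ_DR · Δt = 2185 × 7200 = 1.57 × 10^7 m³.

V ≈ 1.57 × 10^7 m³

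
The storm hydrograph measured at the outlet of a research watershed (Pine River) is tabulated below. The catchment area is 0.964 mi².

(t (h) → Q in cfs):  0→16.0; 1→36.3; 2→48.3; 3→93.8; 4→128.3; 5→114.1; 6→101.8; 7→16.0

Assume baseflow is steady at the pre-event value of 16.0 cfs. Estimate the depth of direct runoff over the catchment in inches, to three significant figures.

Direct runoff: 0.0, 20.3, 32.3, 77.8, 112.3, 98.1, 85.8, 0.0 cfs; ΣQ_DR = 426.6 cfs.
V = ΣQ_DR · Δt = 426.6 × 3600 s = 1.536 × 10^6 ft³.
Over A = 0.964 mi², depth = V / A = 0.686 in.

d ≈ 0.686 in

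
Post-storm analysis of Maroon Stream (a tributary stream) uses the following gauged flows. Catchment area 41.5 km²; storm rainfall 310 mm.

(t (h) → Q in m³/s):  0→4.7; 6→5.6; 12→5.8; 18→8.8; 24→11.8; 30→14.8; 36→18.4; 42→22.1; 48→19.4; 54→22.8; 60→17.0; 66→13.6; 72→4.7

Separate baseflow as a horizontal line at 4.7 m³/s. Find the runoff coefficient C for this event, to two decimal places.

C ≈ 0.18

ΣQ_DR = 108.4 m³/s; V = ΣQ_DR·Δt = 2.341 × 10^6 m³.
Runoff depth d = V / A = 56.42 mm.
C = d / P = 56.42 / 310 = 0.18.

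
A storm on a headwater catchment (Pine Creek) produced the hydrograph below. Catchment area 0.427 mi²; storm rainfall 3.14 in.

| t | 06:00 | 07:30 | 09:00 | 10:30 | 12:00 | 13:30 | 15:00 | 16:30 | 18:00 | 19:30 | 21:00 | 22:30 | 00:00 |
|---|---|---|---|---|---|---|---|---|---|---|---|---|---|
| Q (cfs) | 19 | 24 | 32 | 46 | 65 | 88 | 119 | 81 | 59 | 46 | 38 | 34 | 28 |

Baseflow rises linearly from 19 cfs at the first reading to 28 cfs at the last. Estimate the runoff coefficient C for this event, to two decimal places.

C ≈ 0.65

ΣQ_DR = 373.5 cfs; V = ΣQ_DR·Δt = 2.017 × 10^6 ft³.
Runoff depth d = V / A = 2.033 in.
C = d / P = 2.033 / 3.14 = 0.65.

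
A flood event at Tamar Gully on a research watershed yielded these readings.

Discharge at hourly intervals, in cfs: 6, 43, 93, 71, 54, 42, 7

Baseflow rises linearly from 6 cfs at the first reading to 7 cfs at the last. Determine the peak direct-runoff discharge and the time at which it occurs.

Subtracting baseflow gives direct-runoff ordinates: 0.00, 36.83, 86.67, 64.50, 47.33, 35.17, 0.00 cfs.
The maximum is 86.67 cfs, occurring at the reading for t = 2 h.

Q_p = 86.67 cfs at t = 2 h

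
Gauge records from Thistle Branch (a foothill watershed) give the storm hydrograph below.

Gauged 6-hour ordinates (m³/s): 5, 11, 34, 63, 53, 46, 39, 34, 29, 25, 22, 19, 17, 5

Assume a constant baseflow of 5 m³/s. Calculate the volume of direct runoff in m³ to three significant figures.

Direct-runoff ordinates (Q − Q_b): 0.0, 6.0, 29.0, 58.0, 48.0, 41.0, 34.0, 29.0, 24.0, 20.0, 17.0, 14.0, 12.0, 0.0 m³/s.
ΣQ_DR = 332.0 m³/s.
With Δt = 6 h = 21600 s, V = ΣQ_DR · Δt = 332.0 × 21600 = 7.17 × 10^6 m³.

V ≈ 7.17 × 10^6 m³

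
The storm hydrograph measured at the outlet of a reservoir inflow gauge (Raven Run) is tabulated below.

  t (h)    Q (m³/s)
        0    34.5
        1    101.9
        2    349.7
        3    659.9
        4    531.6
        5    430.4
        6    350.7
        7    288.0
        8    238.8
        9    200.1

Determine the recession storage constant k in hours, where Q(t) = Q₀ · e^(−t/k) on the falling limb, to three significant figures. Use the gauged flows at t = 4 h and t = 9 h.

k ≈ 5.12 h

On the falling limb, Q drops from 531.6 to 200.1 m³/s between t = 4 h and t = 9 h (Δt = 5 h).
k = −Δt / ln(Q₂/Q₁) = −5 / ln(200.1/531.6) = 5.12 h.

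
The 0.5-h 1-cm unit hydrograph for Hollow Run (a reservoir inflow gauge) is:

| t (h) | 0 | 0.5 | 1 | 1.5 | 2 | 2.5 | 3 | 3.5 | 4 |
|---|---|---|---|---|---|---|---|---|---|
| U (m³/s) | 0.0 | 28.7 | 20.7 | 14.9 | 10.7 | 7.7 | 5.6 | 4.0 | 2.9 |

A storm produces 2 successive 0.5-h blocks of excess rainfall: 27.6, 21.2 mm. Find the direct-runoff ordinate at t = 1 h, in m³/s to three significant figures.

Q ≈ 118 m³/s

By discrete convolution, Q_j = Σ (P_i / 10 mm) · U_{j−i}.
At t = 1 h (j=2): Q = (27.6/10)·20.7 + (21.2/10)·28.7 = 118 m³/s.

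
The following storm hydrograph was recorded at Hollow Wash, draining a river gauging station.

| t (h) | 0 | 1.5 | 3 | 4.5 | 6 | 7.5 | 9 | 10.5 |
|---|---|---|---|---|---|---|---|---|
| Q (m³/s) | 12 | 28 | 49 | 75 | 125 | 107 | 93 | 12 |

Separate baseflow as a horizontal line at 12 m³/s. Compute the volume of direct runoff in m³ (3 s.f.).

Direct-runoff ordinates (Q − Q_b): 0.0, 16.0, 37.0, 63.0, 113.0, 95.0, 81.0, 0.0 m³/s.
ΣQ_DR = 405.0 m³/s.
With Δt = 1.5 h = 5400 s, V = ΣQ_DR · Δt = 405.0 × 5400 = 2.19 × 10^6 m³.

V ≈ 2.19 × 10^6 m³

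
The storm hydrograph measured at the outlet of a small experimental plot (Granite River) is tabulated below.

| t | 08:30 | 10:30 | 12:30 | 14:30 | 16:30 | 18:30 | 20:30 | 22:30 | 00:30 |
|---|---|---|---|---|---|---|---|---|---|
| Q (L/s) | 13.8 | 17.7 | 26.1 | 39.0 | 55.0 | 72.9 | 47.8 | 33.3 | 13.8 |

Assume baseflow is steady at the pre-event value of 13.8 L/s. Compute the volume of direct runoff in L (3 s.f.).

Direct-runoff ordinates (Q − Q_b): 0.0, 3.9, 12.3, 25.2, 41.2, 59.1, 34.0, 19.5, 0.0 L/s.
ΣQ_DR = 195.2 L/s.
With Δt = 2 h = 7200 s, V = ΣQ_DR · Δt = 195.2 × 7200 = 1.41 × 10^6 L.

V ≈ 1.41 × 10^6 L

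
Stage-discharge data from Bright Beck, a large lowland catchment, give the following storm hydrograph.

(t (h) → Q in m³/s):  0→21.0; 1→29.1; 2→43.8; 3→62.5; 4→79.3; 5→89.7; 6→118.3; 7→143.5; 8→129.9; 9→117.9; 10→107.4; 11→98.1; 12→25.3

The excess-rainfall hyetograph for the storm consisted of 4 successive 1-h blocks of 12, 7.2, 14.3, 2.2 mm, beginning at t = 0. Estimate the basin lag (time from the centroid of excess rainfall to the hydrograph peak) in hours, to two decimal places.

t_L ≈ 5.31 h

Centroid of excess rainfall: t_c = Σ P_i·t̄_i / ΣP_i = 1.6877 h (block centres at 0.5, 1.5, 2.5, 3.5 h).
Hydrograph peak occurs at t = 7 h, so basin lag t_L = 7 − 1.6877 = 5.31 h.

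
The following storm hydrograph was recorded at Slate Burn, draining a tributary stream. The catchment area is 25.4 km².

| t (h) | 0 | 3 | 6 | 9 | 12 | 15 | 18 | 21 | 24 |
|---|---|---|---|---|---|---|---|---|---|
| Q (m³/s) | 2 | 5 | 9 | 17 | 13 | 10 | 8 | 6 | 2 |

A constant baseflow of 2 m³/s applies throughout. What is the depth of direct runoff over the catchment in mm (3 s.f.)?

Direct runoff: 0.0, 3.0, 7.0, 15.0, 11.0, 8.0, 6.0, 4.0, 0.0 m³/s; ΣQ_DR = 54.00 m³/s.
V = ΣQ_DR · Δt = 54.00 × 10800 s = 5.832 × 10^5 m³.
Over A = 25.4 km², depth = V / A = 23.0 mm.

d ≈ 23.0 mm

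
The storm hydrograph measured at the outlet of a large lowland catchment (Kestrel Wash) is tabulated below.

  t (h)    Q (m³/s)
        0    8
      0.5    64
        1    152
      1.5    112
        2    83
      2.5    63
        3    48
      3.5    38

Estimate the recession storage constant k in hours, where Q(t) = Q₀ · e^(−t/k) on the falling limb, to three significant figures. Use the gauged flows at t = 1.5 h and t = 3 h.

On the falling limb, Q drops from 112 to 48 m³/s between t = 1.5 h and t = 3 h (Δt = 1.5 h).
k = −Δt / ln(Q₂/Q₁) = −1.5 / ln(48/112) = 1.77 h.

k ≈ 1.77 h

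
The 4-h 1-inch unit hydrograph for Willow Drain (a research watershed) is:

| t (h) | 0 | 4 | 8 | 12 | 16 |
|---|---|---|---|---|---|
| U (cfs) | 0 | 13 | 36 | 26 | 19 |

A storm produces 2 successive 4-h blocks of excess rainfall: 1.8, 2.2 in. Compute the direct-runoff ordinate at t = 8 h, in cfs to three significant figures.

By discrete convolution, Q_j = Σ (P_i / 1 in) · U_{j−i}.
At t = 8 h (j=2): Q = (1.8/1)·36 + (2.2/1)·13 = 93.4 cfs.

Q ≈ 93.4 cfs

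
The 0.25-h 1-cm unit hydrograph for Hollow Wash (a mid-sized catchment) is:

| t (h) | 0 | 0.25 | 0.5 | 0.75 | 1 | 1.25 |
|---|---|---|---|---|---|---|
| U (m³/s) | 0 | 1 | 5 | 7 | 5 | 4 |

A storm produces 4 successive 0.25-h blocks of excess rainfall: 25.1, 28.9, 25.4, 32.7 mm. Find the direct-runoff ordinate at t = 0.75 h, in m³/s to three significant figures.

By discrete convolution, Q_j = Σ (P_i / 10 mm) · U_{j−i}.
At t = 0.75 h (j=3): Q = (25.1/10)·7 + (28.9/10)·5 + (25.4/10)·1 + (32.7/10)·0 = 34.6 m³/s.

Q ≈ 34.6 m³/s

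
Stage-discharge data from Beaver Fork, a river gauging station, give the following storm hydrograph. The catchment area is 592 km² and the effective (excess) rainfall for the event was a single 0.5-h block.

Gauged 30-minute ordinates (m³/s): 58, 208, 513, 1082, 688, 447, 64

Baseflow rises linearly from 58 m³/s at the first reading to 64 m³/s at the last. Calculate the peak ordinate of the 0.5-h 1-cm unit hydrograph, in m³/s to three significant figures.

Direct runoff: 0.00, 149.00, 453.00, 1021.00, 626.00, 384.00, 0.00 m³/s; ΣQ_DR = 2633 m³/s, peak = 1021.00 m³/s.
Runoff depth d = ΣQ_DR·Δt / A = 2633 × 1800 / (592 km²) = 8.006 mm.
The 1-cm UH is the DRH scaled by (10 mm)/d, so U_p = 1021.00 × 10/8.006 = 1280 m³/s.

U_p ≈ 1280 m³/s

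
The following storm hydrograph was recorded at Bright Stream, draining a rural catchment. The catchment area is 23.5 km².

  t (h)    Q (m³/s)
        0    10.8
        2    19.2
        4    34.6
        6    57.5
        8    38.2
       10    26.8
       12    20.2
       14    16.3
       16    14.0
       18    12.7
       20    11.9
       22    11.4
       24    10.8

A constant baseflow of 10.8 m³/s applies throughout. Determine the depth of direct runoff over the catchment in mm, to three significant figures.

Direct runoff: 0.0, 8.4, 23.8, 46.7, 27.4, 16.0, 9.4, 5.5, 3.2, 1.9, 1.1, 0.6, 0.0 m³/s; ΣQ_DR = 144.0 m³/s.
V = ΣQ_DR · Δt = 144.0 × 7200 s = 1.037 × 10^6 m³.
Over A = 23.5 km², depth = V / A = 44.1 mm.

d ≈ 44.1 mm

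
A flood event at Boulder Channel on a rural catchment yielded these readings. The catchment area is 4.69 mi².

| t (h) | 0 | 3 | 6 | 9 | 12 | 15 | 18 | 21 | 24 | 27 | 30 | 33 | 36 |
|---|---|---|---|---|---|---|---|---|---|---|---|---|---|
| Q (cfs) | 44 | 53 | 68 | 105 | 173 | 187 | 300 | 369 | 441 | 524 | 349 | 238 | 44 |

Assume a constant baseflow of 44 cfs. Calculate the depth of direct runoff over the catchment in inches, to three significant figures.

d ≈ 2.30 in

Direct runoff: 0.0, 9.0, 24.0, 61.0, 129.0, 143.0, 256.0, 325.0, 397.0, 480.0, 305.0, 194.0, 0.0 cfs; ΣQ_DR = 2323 cfs.
V = ΣQ_DR · Δt = 2323 × 10800 s = 2.509 × 10^7 ft³.
Over A = 4.69 mi², depth = V / A = 2.30 in.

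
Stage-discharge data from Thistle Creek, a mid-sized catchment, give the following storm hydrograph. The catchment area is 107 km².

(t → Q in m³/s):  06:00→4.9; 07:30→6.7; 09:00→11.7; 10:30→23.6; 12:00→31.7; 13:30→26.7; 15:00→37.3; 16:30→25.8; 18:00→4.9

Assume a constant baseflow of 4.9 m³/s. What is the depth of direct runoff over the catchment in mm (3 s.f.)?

Direct runoff: 0.0, 1.8, 6.8, 18.7, 26.8, 21.8, 32.4, 20.9, 0.0 m³/s; ΣQ_DR = 129.2 m³/s.
V = ΣQ_DR · Δt = 129.2 × 5400 s = 6.977 × 10^5 m³.
Over A = 107 km², depth = V / A = 6.52 mm.

d ≈ 6.52 mm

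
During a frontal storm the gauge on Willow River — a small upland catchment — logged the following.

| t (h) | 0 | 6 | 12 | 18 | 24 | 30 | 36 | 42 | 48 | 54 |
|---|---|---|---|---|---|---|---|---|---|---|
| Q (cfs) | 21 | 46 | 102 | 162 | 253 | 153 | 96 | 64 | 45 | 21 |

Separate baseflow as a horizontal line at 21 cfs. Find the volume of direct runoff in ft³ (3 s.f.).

Direct-runoff ordinates (Q − Q_b): 0.0, 25.0, 81.0, 141.0, 232.0, 132.0, 75.0, 43.0, 24.0, 0.0 cfs.
ΣQ_DR = 753.0 cfs.
With Δt = 6 h = 21600 s, V = ΣQ_DR · Δt = 753.0 × 21600 = 1.63 × 10^7 ft³.

V ≈ 1.63 × 10^7 ft³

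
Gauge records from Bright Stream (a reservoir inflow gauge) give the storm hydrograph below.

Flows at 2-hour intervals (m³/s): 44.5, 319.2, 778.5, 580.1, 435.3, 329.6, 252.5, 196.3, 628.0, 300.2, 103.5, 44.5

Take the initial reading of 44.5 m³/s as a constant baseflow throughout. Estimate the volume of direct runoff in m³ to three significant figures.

V ≈ 2.50 × 10^7 m³

Direct-runoff ordinates (Q − Q_b): 0.0, 274.7, 734.0, 535.6, 390.8, 285.1, 208.0, 151.8, 583.5, 255.7, 59.0, 0.0 m³/s.
ΣQ_DR = 3478 m³/s.
With Δt = 2 h = 7200 s, V = ΣQ_DR · Δt = 3478 × 7200 = 2.50 × 10^7 m³.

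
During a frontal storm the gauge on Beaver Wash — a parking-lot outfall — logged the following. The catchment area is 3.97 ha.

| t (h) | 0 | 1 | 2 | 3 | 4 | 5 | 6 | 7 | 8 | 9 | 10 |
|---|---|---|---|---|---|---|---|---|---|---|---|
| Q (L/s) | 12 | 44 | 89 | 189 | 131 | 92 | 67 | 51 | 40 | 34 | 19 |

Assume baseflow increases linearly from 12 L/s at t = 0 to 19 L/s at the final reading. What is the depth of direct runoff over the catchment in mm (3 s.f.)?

d ≈ 54.2 mm

Direct runoff: 0.00, 31.30, 75.60, 174.90, 116.20, 76.50, 50.80, 34.10, 22.40, 15.70, 0.00 L/s; ΣQ_DR = 597.5 L/s.
V = ΣQ_DR · Δt = 597.5 × 3600 s = 2.151 × 10^6 L.
Over A = 3.97 ha, depth = V / A = 54.2 mm.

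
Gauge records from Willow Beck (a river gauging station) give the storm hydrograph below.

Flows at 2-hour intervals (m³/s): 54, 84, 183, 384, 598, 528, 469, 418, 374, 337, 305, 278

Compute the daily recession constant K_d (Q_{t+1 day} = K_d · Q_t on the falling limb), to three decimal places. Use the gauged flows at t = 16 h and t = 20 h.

Between t = 16 h and t = 20 h the flow falls from 374 to 305 m³/s over 2×2 h = 4 h.
Per-interval ratio K = (305/374)^(1/2) = 0.9031; K_d = K^(24/2) = 0.294.

K_d ≈ 0.294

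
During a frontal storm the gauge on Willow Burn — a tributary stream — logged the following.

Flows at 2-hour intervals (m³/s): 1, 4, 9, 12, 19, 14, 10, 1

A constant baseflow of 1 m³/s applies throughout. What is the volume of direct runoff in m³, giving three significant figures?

Direct-runoff ordinates (Q − Q_b): 0.0, 3.0, 8.0, 11.0, 18.0, 13.0, 9.0, 0.0 m³/s.
ΣQ_DR = 62.00 m³/s.
With Δt = 2 h = 7200 s, V = ΣQ_DR · Δt = 62.00 × 7200 = 4.46 × 10^5 m³.

V ≈ 4.46 × 10^5 m³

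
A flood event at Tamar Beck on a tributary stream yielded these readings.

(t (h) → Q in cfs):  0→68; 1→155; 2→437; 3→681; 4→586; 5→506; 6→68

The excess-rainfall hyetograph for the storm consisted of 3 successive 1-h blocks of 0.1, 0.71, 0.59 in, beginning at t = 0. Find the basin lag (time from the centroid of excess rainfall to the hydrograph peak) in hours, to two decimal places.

t_L ≈ 1.15 h

Centroid of excess rainfall: t_c = Σ P_i·t̄_i / ΣP_i = 1.8500 h (block centres at 0.5, 1.5, 2.5 h).
Hydrograph peak occurs at t = 3 h, so basin lag t_L = 3 − 1.8500 = 1.15 h.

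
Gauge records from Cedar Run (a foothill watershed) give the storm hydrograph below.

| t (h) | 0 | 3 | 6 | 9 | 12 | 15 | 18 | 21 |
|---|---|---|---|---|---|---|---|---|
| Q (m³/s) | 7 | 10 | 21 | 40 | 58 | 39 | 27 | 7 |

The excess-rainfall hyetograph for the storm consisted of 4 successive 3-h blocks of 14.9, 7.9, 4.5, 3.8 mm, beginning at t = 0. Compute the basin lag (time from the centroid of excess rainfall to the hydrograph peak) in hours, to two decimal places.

Centroid of excess rainfall: t_c = Σ P_i·t̄_i / ΣP_i = 4.2299 h (block centres at 1.5, 4.5, 7.5, 10.5 h).
Hydrograph peak occurs at t = 12 h, so basin lag t_L = 12 − 4.2299 = 7.77 h.

t_L ≈ 7.77 h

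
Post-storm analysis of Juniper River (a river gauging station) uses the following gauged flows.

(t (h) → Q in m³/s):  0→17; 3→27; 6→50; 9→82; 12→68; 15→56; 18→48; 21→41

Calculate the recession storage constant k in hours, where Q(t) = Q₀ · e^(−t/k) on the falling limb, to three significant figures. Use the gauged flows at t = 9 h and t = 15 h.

k ≈ 15.7 h

On the falling limb, Q drops from 82 to 56 m³/s between t = 9 h and t = 15 h (Δt = 6 h).
k = −Δt / ln(Q₂/Q₁) = −6 / ln(56/82) = 15.7 h.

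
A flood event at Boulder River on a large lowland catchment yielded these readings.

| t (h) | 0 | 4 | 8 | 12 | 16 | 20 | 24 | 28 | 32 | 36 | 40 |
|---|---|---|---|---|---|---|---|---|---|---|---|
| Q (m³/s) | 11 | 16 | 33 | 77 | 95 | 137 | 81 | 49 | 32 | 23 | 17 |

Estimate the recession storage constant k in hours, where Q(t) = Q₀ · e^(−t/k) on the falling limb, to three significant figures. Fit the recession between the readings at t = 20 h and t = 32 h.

k ≈ 8.25 h

On the falling limb, Q drops from 137 to 32 m³/s between t = 20 h and t = 32 h (Δt = 12 h).
k = −Δt / ln(Q₂/Q₁) = −12 / ln(32/137) = 8.25 h.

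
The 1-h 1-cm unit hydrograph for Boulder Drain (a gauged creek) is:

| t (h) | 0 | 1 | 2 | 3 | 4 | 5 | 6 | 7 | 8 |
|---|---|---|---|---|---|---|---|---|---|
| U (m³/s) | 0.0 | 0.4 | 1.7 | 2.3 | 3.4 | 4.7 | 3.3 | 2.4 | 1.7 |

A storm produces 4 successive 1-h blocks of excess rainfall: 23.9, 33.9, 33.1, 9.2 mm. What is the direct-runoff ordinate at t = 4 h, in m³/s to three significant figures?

By discrete convolution, Q_j = Σ (P_i / 10 mm) · U_{j−i}.
At t = 4 h (j=4): Q = (23.9/10)·3.4 + (33.9/10)·2.3 + (33.1/10)·1.7 + (9.2/10)·0.4 = 21.9 m³/s.

Q ≈ 21.9 m³/s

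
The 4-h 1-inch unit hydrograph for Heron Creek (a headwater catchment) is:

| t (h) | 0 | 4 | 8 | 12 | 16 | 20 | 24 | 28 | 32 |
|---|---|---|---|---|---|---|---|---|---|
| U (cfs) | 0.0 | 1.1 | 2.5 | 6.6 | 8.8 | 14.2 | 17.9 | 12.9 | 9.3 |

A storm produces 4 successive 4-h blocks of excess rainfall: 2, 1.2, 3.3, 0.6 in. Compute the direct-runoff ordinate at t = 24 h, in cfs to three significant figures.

Q ≈ 85.8 cfs

By discrete convolution, Q_j = Σ (P_i / 1 in) · U_{j−i}.
At t = 24 h (j=6): Q = (2/1)·17.9 + (1.2/1)·14.2 + (3.3/1)·8.8 + (0.6/1)·6.6 = 85.8 cfs.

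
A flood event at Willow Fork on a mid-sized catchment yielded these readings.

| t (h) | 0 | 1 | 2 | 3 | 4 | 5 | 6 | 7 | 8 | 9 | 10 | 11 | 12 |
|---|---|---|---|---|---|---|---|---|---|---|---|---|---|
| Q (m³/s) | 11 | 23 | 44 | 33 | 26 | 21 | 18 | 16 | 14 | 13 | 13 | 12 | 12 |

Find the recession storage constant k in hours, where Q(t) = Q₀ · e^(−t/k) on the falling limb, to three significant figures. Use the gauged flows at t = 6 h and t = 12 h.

On the falling limb, Q drops from 18 to 12 m³/s between t = 6 h and t = 12 h (Δt = 6 h).
k = −Δt / ln(Q₂/Q₁) = −6 / ln(12/18) = 14.8 h.

k ≈ 14.8 h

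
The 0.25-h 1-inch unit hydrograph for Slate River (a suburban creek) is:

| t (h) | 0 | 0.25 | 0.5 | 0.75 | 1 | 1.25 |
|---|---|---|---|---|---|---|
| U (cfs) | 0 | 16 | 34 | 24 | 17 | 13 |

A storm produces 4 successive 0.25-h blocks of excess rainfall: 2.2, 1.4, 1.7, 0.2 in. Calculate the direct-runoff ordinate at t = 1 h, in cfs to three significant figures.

Q ≈ 132 cfs

By discrete convolution, Q_j = Σ (P_i / 1 in) · U_{j−i}.
At t = 1 h (j=4): Q = (2.2/1)·17 + (1.4/1)·24 + (1.7/1)·34 + (0.2/1)·16 = 132 cfs.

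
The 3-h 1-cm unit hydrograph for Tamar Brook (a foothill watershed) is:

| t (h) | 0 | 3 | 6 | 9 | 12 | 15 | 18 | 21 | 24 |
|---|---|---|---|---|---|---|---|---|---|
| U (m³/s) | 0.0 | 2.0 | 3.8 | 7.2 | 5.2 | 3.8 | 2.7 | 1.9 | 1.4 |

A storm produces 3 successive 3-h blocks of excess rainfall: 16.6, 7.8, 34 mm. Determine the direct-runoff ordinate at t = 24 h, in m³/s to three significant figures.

By discrete convolution, Q_j = Σ (P_i / 10 mm) · U_{j−i}.
At t = 24 h (j=8): Q = (16.6/10)·1.4 + (7.8/10)·1.9 + (34/10)·2.7 = 13.0 m³/s.

Q ≈ 13.0 m³/s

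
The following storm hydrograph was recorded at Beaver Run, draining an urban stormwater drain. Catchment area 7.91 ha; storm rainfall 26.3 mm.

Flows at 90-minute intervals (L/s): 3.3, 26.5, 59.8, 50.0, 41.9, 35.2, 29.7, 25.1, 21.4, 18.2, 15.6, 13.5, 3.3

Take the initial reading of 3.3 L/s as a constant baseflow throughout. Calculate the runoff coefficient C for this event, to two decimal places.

ΣQ_DR = 300.6 L/s; V = ΣQ_DR·Δt = 1.623 × 10^6 L.
Runoff depth d = V / A = 20.52 mm.
C = d / P = 20.52 / 26.3 = 0.78.

C ≈ 0.78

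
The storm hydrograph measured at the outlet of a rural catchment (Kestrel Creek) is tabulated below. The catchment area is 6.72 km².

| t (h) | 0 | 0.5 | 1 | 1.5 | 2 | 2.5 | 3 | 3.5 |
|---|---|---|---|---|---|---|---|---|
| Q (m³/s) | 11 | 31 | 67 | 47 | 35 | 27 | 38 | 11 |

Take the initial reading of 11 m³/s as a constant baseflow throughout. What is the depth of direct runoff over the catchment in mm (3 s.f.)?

d ≈ 47.9 mm

Direct runoff: 0.0, 20.0, 56.0, 36.0, 24.0, 16.0, 27.0, 0.0 m³/s; ΣQ_DR = 179.0 m³/s.
V = ΣQ_DR · Δt = 179.0 × 1800 s = 3.222 × 10^5 m³.
Over A = 6.72 km², depth = V / A = 47.9 mm.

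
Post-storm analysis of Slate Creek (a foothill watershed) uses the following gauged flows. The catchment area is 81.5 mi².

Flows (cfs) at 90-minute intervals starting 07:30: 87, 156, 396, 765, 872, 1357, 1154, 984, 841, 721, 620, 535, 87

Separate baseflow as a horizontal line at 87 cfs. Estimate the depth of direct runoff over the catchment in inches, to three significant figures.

Direct runoff: 0.0, 69.0, 309.0, 678.0, 785.0, 1270.0, 1067.0, 897.0, 754.0, 634.0, 533.0, 448.0, 0.0 cfs; ΣQ_DR = 7444 cfs.
V = ΣQ_DR · Δt = 7444 × 5400 s = 4.020 × 10^7 ft³.
Over A = 81.5 mi², depth = V / A = 0.212 in.

d ≈ 0.212 in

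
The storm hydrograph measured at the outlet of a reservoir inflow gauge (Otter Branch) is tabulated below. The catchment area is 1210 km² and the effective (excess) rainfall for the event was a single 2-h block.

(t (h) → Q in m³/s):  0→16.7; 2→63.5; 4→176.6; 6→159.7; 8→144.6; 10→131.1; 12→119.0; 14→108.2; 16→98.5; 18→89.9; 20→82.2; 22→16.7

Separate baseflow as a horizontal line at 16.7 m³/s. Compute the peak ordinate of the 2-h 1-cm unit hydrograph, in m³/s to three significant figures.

U_p ≈ 267 m³/s

Direct runoff: 0.0, 46.8, 159.9, 143.0, 127.9, 114.4, 102.3, 91.5, 81.8, 73.2, 65.5, 0.0 m³/s; ΣQ_DR = 1006 m³/s, peak = 159.9 m³/s.
Runoff depth d = ΣQ_DR·Δt / A = 1006 × 7200 / (1210 km²) = 5.988 mm.
The 1-cm UH is the DRH scaled by (10 mm)/d, so U_p = 159.9 × 10/5.988 = 267 m³/s.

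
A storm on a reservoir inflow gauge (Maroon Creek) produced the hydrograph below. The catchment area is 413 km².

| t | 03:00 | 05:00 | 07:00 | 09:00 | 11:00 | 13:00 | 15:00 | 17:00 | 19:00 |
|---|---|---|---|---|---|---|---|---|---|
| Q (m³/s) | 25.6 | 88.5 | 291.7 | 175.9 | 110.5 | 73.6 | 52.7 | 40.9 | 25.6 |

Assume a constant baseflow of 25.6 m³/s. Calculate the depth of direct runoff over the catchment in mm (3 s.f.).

Direct runoff: 0.0, 62.9, 266.1, 150.3, 84.9, 48.0, 27.1, 15.3, 0.0 m³/s; ΣQ_DR = 654.6 m³/s.
V = ΣQ_DR · Δt = 654.6 × 7200 s = 4.713 × 10^6 m³.
Over A = 413 km², depth = V / A = 11.4 mm.

d ≈ 11.4 mm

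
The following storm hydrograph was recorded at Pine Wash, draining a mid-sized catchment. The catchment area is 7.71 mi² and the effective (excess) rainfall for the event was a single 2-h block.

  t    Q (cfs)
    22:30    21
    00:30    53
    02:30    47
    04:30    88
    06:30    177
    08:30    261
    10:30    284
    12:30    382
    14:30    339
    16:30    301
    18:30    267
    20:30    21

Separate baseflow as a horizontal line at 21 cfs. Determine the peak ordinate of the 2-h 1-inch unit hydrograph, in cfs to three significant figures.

U_p ≈ 452 cfs

Direct runoff: 0.0, 32.0, 26.0, 67.0, 156.0, 240.0, 263.0, 361.0, 318.0, 280.0, 246.0, 0.0 cfs; ΣQ_DR = 1989 cfs, peak = 361.0 cfs.
Runoff depth d = ΣQ_DR·Δt / A = 1989 × 7200 / (7.71 mi²) = 0.7995 in.
The 1-inch UH is the DRH scaled by (1 in)/d, so U_p = 361.0 × 1/0.7995 = 452 cfs.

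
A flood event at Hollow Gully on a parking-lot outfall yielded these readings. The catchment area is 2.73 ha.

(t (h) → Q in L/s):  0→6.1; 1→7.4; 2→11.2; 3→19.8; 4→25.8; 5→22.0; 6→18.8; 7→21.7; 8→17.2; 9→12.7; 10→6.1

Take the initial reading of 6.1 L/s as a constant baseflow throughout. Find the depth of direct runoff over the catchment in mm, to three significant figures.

d ≈ 13.4 mm

Direct runoff: 0.0, 1.3, 5.1, 13.7, 19.7, 15.9, 12.7, 15.6, 11.1, 6.6, 0.0 L/s; ΣQ_DR = 101.7 L/s.
V = ΣQ_DR · Δt = 101.7 × 3600 s = 3.661 × 10^5 L.
Over A = 2.73 ha, depth = V / A = 13.4 mm.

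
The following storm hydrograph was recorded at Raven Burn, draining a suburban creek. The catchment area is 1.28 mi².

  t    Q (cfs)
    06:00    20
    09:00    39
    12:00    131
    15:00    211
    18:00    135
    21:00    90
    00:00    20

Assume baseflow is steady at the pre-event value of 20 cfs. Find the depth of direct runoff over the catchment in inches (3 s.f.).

d ≈ 1.84 in

Direct runoff: 0.0, 19.0, 111.0, 191.0, 115.0, 70.0, 0.0 cfs; ΣQ_DR = 506.0 cfs.
V = ΣQ_DR · Δt = 506.0 × 10800 s = 5.465 × 10^6 ft³.
Over A = 1.28 mi², depth = V / A = 1.84 in.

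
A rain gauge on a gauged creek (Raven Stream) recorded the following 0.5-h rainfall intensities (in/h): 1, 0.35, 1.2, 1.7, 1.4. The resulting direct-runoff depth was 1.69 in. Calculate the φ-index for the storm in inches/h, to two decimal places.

Only the 4 blocks with intensity above φ contribute runoff: 1, 1.2, 1.7, 1.4 in/h.
Σ(I−φ)·Δt = d  ⇒  (1+1.2+1.7+1.4 − 4φ)·0.5 = 1.69
φ = (5.300 − 1.69/0.5) / 4 = 0.48 in/h.

φ ≈ 0.48 in/h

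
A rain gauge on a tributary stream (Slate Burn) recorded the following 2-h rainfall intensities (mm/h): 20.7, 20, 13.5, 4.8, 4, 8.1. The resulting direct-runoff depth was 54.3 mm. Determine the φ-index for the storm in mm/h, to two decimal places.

φ ≈ 9.02 mm/h

Only the 3 blocks with intensity above φ contribute runoff: 20.7, 20, 13.5 mm/h.
Σ(I−φ)·Δt = d  ⇒  (20.7+20+13.5 − 3φ)·2 = 54.3
φ = (54.20 − 54.3/2) / 3 = 9.02 mm/h.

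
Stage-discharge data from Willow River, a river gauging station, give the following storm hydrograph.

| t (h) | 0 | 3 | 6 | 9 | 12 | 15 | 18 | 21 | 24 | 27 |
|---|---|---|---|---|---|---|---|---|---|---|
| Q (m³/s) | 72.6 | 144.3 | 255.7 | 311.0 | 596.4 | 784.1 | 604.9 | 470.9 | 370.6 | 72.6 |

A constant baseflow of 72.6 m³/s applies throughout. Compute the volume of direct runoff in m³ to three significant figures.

V ≈ 3.19 × 10^7 m³

Direct-runoff ordinates (Q − Q_b): 0.0, 71.7, 183.1, 238.4, 523.8, 711.5, 532.3, 398.3, 298.0, 0.0 m³/s.
ΣQ_DR = 2957 m³/s.
With Δt = 3 h = 10800 s, V = ΣQ_DR · Δt = 2957 × 10800 = 3.19 × 10^7 m³.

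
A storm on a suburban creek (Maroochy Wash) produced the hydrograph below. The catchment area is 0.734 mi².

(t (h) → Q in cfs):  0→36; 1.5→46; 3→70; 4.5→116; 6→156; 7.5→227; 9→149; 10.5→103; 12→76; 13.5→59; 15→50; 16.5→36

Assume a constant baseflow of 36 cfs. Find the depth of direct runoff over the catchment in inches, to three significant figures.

Direct runoff: 0.0, 10.0, 34.0, 80.0, 120.0, 191.0, 113.0, 67.0, 40.0, 23.0, 14.0, 0.0 cfs; ΣQ_DR = 692.0 cfs.
V = ΣQ_DR · Δt = 692.0 × 5400 s = 3.737 × 10^6 ft³.
Over A = 0.734 mi², depth = V / A = 2.19 in.

d ≈ 2.19 in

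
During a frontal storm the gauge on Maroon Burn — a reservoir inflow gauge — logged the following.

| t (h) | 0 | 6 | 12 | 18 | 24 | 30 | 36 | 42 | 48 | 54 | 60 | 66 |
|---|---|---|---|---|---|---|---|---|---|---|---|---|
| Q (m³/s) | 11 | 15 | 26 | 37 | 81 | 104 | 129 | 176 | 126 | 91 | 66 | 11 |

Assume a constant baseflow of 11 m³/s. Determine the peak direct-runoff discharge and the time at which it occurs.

Q_p = 165.0 m³/s at t = 42 h

Subtracting baseflow gives direct-runoff ordinates: 0.0, 4.0, 15.0, 26.0, 70.0, 93.0, 118.0, 165.0, 115.0, 80.0, 55.0, 0.0 m³/s.
The maximum is 165.0 m³/s, occurring at the reading for t = 42 h.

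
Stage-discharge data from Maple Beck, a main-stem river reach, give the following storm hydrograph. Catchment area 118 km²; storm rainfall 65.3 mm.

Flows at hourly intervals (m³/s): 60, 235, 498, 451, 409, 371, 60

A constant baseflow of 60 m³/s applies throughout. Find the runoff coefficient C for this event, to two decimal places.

C ≈ 0.78

ΣQ_DR = 1664 m³/s; V = ΣQ_DR·Δt = 5.990 × 10^6 m³.
Runoff depth d = V / A = 50.77 mm.
C = d / P = 50.77 / 65.3 = 0.78.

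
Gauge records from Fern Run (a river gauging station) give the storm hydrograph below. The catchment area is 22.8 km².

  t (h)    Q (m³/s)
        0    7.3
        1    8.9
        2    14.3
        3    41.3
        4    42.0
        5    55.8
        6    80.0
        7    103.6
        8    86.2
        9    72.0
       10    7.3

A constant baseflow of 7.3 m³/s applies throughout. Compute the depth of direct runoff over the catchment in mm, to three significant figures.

d ≈ 69.2 mm

Direct runoff: 0.0, 1.6, 7.0, 34.0, 34.7, 48.5, 72.7, 96.3, 78.9, 64.7, 0.0 m³/s; ΣQ_DR = 438.4 m³/s.
V = ΣQ_DR · Δt = 438.4 × 3600 s = 1.578 × 10^6 m³.
Over A = 22.8 km², depth = V / A = 69.2 mm.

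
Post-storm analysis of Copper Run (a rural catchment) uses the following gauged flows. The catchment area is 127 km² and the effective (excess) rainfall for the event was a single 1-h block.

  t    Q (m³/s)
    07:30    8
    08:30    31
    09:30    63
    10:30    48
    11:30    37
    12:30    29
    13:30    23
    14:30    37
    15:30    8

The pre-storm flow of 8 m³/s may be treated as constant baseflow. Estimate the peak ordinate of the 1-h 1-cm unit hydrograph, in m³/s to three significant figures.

U_p ≈ 91.5 m³/s

Direct runoff: 0.0, 23.0, 55.0, 40.0, 29.0, 21.0, 15.0, 29.0, 0.0 m³/s; ΣQ_DR = 212.0 m³/s, peak = 55.0 m³/s.
Runoff depth d = ΣQ_DR·Δt / A = 212.0 × 3600 / (127 km²) = 6.009 mm.
The 1-cm UH is the DRH scaled by (10 mm)/d, so U_p = 55.0 × 10/6.009 = 91.5 m³/s.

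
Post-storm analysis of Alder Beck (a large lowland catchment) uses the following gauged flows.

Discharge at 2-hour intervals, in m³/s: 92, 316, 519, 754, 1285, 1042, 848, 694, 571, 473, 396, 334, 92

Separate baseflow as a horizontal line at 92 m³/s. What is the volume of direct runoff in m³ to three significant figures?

Direct-runoff ordinates (Q − Q_b): 0.0, 224.0, 427.0, 662.0, 1193.0, 950.0, 756.0, 602.0, 479.0, 381.0, 304.0, 242.0, 0.0 m³/s.
ΣQ_DR = 6220 m³/s.
With Δt = 2 h = 7200 s, V = ΣQ_DR · Δt = 6220 × 7200 = 4.48 × 10^7 m³.

V ≈ 4.48 × 10^7 m³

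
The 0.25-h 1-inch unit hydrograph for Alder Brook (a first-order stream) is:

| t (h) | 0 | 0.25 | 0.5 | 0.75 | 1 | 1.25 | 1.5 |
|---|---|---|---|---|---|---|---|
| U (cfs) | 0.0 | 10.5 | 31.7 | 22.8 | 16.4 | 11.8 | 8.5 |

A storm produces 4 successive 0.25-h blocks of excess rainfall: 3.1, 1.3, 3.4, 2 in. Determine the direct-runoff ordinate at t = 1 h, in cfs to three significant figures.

By discrete convolution, Q_j = Σ (P_i / 1 in) · U_{j−i}.
At t = 1 h (j=4): Q = (3.1/1)·16.4 + (1.3/1)·22.8 + (3.4/1)·31.7 + (2/1)·10.5 = 209 cfs.

Q ≈ 209 cfs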